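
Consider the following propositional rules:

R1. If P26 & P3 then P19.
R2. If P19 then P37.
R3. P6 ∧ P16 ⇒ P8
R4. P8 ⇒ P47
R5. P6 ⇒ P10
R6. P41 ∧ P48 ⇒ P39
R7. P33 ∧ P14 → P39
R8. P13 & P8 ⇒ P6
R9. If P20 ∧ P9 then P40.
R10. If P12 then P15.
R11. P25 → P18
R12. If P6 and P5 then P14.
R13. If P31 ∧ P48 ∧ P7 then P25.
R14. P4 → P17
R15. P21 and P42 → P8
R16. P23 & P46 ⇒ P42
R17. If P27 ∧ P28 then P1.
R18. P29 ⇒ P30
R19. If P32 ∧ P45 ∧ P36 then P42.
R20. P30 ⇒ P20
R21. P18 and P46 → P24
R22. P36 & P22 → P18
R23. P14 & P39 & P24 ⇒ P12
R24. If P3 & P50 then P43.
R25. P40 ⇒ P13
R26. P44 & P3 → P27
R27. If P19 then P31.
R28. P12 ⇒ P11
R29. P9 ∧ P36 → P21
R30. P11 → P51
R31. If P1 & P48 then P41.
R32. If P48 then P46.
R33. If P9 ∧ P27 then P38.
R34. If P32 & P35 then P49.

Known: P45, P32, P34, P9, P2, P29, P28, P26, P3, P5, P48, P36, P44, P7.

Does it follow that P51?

Yes

P19  (by R1: P26, P3)
P30  (by R18: P29)
P42  (by R19: P32, P45, P36)
P20  (by R20: P30)
P27  (by R26: P44, P3)
P31  (by R27: P19)
P21  (by R29: P9, P36)
P46  (by R32: P48)
P40  (by R9: P20, P9)
P25  (by R13: P31, P48, P7)
P8  (by R15: P21, P42)
P1  (by R17: P27, P28)
P13  (by R25: P40)
P41  (by R31: P1, P48)
P39  (by R6: P41, P48)
P6  (by R8: P13, P8)
P18  (by R11: P25)
P14  (by R12: P6, P5)
P24  (by R21: P18, P46)
P12  (by R23: P14, P39, P24)
P11  (by R28: P12)
P51  (by R30: P11)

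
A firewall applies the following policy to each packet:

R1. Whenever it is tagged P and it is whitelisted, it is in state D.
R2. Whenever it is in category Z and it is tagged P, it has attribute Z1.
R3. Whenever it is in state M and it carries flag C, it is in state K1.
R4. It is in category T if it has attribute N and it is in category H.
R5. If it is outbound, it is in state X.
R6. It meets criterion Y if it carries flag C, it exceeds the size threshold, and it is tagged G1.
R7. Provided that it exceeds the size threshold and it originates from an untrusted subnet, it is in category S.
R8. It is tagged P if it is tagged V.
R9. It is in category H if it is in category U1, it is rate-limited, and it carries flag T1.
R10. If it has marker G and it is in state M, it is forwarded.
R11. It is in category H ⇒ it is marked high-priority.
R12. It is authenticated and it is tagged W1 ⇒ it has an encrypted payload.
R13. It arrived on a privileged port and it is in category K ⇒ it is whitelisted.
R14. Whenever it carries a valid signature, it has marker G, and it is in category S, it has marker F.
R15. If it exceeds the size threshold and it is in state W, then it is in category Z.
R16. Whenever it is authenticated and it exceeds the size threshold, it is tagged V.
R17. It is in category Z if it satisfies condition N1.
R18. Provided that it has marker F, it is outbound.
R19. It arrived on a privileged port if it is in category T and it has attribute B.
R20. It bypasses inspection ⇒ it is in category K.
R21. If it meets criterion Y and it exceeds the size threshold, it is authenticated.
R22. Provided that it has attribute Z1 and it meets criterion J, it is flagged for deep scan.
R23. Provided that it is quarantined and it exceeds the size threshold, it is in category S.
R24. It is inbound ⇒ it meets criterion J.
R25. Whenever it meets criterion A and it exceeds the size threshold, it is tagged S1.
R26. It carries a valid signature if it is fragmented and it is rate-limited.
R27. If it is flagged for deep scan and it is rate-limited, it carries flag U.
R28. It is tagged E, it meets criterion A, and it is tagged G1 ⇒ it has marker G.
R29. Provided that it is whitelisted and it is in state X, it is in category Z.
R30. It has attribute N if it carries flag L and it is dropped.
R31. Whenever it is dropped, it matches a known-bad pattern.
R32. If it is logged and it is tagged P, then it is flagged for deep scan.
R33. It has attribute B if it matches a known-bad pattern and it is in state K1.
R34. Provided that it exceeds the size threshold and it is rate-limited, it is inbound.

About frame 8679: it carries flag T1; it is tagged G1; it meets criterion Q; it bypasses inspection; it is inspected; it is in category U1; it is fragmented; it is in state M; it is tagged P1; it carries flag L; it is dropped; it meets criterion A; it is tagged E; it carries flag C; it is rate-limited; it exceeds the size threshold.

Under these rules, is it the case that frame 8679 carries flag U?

Forward chaining from the given facts derives: is in state K1, meets criterion Y, is in category H, is marked high-priority, is in category K, is authenticated, is tagged S1, carries a valid signature, has marker G, has attribute N, matches a known-bad pattern, has attribute B, is inbound, is in category T, is forwarded, is tagged V, arrived on a privileged port, meets criterion J, is tagged P, is whitelisted, is in state D.
The only rule concluding "it carries flag U" is R27, which needs "it is flagged for deep scan"; that is never established.

No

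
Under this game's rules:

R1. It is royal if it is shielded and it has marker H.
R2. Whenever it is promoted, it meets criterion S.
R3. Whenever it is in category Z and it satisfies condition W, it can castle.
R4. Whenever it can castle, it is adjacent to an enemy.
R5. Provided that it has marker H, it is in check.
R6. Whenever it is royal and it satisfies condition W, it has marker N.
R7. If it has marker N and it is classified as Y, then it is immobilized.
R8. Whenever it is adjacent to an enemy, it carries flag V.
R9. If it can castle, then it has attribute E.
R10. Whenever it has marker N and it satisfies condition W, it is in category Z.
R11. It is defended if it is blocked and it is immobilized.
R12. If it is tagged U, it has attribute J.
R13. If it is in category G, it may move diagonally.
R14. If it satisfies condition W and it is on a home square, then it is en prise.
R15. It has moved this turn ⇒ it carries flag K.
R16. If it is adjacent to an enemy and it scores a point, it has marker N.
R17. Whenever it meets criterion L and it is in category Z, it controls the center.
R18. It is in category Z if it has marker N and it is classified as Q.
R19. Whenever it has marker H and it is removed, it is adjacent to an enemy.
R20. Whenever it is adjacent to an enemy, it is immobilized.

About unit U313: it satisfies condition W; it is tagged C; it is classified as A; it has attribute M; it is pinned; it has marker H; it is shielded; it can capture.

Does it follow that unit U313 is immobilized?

Yes

By R1 (it is shielded, it has marker H): it is royal.
By R6 (it is royal, it satisfies condition W): it has marker N.
By R10 (it has marker N, it satisfies condition W): it is in category Z.
By R3 (it is in category Z, it satisfies condition W): it can castle.
By R4 (it can castle): it is adjacent to an enemy.
By R20 (it is adjacent to an enemy): it is immobilized.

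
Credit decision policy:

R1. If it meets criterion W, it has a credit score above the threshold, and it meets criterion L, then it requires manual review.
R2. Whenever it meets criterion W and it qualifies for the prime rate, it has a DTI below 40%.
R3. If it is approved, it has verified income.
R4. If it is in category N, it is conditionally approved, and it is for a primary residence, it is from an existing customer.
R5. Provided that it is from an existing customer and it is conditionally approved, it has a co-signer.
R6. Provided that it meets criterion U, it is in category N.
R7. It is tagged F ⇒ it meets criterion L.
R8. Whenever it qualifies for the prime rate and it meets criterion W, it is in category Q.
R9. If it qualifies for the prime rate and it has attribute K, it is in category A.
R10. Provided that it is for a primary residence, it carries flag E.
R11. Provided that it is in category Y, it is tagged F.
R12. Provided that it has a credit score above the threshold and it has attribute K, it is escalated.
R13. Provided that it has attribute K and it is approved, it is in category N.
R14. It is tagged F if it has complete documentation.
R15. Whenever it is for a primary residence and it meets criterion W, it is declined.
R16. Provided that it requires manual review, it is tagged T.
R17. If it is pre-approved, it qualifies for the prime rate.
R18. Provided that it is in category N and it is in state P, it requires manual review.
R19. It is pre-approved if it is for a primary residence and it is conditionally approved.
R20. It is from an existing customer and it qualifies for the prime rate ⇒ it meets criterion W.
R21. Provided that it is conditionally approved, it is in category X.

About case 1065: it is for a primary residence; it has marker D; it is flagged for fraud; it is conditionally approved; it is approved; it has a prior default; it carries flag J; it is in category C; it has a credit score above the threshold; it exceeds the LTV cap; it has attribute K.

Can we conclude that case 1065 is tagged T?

No

Forward chaining from the given facts derives: has verified income, carries flag E, is escalated, is in category N, is pre-approved, is in category X, is from an existing customer, has a co-signer, qualifies for the prime rate, meets criterion W, has a DTI below 40%, is in category Q, is in category A, is declined.
The only rule concluding "it is tagged T" is R16, which needs "it requires manual review"; that is never established.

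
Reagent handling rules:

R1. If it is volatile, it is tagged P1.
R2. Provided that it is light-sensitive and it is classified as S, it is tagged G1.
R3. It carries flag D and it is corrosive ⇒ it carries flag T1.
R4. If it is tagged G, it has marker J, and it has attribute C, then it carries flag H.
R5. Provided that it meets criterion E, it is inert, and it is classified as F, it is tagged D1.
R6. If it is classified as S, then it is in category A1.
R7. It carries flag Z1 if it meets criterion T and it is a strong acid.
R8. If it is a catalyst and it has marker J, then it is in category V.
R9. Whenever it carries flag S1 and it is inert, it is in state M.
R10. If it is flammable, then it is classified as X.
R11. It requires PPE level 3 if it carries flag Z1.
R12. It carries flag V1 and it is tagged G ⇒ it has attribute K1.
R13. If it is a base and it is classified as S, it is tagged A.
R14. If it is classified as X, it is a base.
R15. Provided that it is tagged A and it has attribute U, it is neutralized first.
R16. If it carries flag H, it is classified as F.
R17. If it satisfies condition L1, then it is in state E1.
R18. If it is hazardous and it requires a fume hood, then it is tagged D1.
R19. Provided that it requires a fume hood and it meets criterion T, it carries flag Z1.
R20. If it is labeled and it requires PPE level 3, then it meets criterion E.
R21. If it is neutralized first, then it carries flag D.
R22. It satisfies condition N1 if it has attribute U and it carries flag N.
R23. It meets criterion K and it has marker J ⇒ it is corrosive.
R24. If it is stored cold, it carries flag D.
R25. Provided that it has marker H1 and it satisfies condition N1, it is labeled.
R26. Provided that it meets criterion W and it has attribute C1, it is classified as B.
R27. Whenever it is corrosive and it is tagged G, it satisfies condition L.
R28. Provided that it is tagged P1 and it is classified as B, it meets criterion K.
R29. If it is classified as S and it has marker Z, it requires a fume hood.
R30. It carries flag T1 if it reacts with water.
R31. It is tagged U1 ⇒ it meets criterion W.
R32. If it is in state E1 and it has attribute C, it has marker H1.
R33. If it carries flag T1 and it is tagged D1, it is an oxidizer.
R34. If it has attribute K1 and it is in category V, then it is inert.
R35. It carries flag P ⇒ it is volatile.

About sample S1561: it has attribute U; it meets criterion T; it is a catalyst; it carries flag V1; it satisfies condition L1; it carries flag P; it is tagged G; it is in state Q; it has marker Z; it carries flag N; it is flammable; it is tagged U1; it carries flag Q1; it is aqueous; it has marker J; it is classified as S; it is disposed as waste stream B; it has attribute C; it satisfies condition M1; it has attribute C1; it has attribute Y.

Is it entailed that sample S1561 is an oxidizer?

Yes

By R4 (it is tagged G, it has marker J, it has attribute C): it carries flag H.
By R8 (it is a catalyst, it has marker J): it is in category V.
By R10 (it is flammable): it is classified as X.
By R12 (it carries flag V1, it is tagged G): it has attribute K1.
By R14 (it is classified as X): it is a base.
By R16 (it carries flag H): it is classified as F.
By R17 (it satisfies condition L1): it is in state E1.
By R22 (it has attribute U, it carries flag N): it satisfies condition N1.
By R29 (it is classified as S, it has marker Z): it requires a fume hood.
By R31 (it is tagged U1): it meets criterion W.
By R32 (it is in state E1, it has attribute C): it has marker H1.
By R34 (it has attribute K1, it is in category V): it is inert.
By R35 (it carries flag P): it is volatile.
By R1 (it is volatile): it is tagged P1.
By R13 (it is a base, it is classified as S): it is tagged A.
By R15 (it is tagged A, it has attribute U): it is neutralized first.
By R19 (it requires a fume hood, it meets criterion T): it carries flag Z1.
By R21 (it is neutralized first): it carries flag D.
By R25 (it has marker H1, it satisfies condition N1): it is labeled.
By R26 (it meets criterion W, it has attribute C1): it is classified as B.
By R28 (it is tagged P1, it is classified as B): it meets criterion K.
By R11 (it carries flag Z1): it requires PPE level 3.
By R20 (it is labeled, it requires PPE level 3): it meets criterion E.
By R23 (it meets criterion K, it has marker J): it is corrosive.
By R3 (it carries flag D, it is corrosive): it carries flag T1.
By R5 (it meets criterion E, it is inert, it is classified as F): it is tagged D1.
By R33 (it carries flag T1, it is tagged D1): it is an oxidizer.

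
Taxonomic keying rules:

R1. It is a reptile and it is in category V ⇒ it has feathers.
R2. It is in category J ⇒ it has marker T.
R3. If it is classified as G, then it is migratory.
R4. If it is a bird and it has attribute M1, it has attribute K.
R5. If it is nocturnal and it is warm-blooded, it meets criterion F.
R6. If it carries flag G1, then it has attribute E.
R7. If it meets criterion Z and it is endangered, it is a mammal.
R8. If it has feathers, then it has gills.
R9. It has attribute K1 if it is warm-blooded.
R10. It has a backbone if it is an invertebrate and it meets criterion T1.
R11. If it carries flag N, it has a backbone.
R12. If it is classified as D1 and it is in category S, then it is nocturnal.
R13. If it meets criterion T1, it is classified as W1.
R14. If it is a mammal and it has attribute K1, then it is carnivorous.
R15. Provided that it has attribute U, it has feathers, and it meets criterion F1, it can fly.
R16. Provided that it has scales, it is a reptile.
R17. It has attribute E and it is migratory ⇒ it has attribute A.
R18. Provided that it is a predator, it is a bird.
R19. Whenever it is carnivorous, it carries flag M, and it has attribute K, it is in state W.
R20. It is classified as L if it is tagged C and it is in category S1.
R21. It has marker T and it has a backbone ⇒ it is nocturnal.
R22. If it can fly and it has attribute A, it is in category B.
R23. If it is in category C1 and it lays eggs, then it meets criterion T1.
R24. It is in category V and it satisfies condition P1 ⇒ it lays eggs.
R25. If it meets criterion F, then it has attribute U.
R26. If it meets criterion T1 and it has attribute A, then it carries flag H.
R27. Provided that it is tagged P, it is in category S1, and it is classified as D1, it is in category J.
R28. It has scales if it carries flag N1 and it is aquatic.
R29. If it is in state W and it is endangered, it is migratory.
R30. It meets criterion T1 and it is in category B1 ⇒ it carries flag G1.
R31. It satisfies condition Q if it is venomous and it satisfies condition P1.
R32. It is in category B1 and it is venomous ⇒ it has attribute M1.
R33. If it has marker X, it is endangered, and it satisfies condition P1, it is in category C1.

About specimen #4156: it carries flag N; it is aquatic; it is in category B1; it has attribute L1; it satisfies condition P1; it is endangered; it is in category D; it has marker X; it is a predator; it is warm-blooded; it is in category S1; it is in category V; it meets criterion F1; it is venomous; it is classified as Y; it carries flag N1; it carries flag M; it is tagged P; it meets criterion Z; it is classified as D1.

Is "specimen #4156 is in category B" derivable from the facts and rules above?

Yes

By R7 (it meets criterion Z, it is endangered): it is a mammal.
By R9 (it is warm-blooded): it has attribute K1.
By R11 (it carries flag N): it has a backbone.
By R14 (it is a mammal, it has attribute K1): it is carnivorous.
By R18 (it is a predator): it is a bird.
By R24 (it is in category V, it satisfies condition P1): it lays eggs.
By R27 (it is tagged P, it is in category S1, it is classified as D1): it is in category J.
By R28 (it carries flag N1, it is aquatic): it has scales.
By R32 (it is in category B1, it is venomous): it has attribute M1.
By R33 (it has marker X, it is endangered, it satisfies condition P1): it is in category C1.
By R2 (it is in category J): it has marker T.
By R4 (it is a bird, it has attribute M1): it has attribute K.
By R16 (it has scales): it is a reptile.
By R19 (it is carnivorous, it carries flag M, it has attribute K): it is in state W.
By R21 (it has marker T, it has a backbone): it is nocturnal.
By R23 (it is in category C1, it lays eggs): it meets criterion T1.
By R29 (it is in state W, it is endangered): it is migratory.
By R30 (it meets criterion T1, it is in category B1): it carries flag G1.
By R1 (it is a reptile, it is in category V): it has feathers.
By R5 (it is nocturnal, it is warm-blooded): it meets criterion F.
By R6 (it carries flag G1): it has attribute E.
By R17 (it has attribute E, it is migratory): it has attribute A.
By R25 (it meets criterion F): it has attribute U.
By R15 (it has attribute U, it has feathers, it meets criterion F1): it can fly.
By R22 (it can fly, it has attribute A): it is in category B.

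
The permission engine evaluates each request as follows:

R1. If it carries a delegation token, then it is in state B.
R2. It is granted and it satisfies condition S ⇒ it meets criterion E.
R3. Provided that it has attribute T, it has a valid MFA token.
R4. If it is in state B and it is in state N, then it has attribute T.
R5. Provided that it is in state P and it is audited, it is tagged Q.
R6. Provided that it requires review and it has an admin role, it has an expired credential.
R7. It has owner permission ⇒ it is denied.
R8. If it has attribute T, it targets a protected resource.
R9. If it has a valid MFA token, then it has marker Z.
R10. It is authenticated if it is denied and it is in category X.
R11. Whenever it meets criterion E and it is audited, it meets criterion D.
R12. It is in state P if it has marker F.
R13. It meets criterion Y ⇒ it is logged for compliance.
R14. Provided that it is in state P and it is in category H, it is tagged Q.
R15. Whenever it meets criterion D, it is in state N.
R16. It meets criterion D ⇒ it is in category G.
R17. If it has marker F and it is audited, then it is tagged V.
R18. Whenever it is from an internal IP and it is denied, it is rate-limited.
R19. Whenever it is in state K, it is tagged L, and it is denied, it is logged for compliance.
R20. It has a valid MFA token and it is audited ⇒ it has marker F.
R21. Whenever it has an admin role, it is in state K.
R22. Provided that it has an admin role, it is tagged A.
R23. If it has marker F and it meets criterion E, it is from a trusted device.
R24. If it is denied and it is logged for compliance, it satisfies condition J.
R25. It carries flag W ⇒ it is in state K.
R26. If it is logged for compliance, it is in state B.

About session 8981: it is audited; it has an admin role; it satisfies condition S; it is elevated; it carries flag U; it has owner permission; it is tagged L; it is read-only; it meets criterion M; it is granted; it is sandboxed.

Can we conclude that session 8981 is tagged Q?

Yes

By R2 (it is granted, it satisfies condition S): it meets criterion E.
By R7 (it has owner permission): it is denied.
By R11 (it meets criterion E, it is audited): it meets criterion D.
By R15 (it meets criterion D): it is in state N.
By R21 (it has an admin role): it is in state K.
By R19 (it is in state K, it is tagged L, it is denied): it is logged for compliance.
By R26 (it is logged for compliance): it is in state B.
By R4 (it is in state B, it is in state N): it has attribute T.
By R3 (it has attribute T): it has a valid MFA token.
By R20 (it has a valid MFA token, it is audited): it has marker F.
By R12 (it has marker F): it is in state P.
By R5 (it is in state P, it is audited): it is tagged Q.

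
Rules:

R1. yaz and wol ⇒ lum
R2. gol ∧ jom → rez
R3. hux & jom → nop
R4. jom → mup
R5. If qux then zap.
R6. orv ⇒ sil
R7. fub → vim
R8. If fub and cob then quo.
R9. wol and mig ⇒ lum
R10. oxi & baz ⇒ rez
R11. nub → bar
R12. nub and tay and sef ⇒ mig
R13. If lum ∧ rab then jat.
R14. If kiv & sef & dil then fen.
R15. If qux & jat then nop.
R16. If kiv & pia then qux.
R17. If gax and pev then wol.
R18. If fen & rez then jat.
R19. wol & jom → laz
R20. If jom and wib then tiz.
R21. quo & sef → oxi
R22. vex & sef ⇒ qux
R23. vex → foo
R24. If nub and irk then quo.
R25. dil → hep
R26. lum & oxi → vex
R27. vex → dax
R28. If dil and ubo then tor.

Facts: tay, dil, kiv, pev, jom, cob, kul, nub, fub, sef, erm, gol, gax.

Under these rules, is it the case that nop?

rez  (by R2: gol, jom)
quo  (by R8: fub, cob)
mig  (by R12: nub, tay, sef)
fen  (by R14: kiv, sef, dil)
wol  (by R17: gax, pev)
jat  (by R18: fen, rez)
oxi  (by R21: quo, sef)
lum  (by R9: wol, mig)
vex  (by R26: lum, oxi)
qux  (by R22: vex, sef)
nop  (by R15: qux, jat)

Yes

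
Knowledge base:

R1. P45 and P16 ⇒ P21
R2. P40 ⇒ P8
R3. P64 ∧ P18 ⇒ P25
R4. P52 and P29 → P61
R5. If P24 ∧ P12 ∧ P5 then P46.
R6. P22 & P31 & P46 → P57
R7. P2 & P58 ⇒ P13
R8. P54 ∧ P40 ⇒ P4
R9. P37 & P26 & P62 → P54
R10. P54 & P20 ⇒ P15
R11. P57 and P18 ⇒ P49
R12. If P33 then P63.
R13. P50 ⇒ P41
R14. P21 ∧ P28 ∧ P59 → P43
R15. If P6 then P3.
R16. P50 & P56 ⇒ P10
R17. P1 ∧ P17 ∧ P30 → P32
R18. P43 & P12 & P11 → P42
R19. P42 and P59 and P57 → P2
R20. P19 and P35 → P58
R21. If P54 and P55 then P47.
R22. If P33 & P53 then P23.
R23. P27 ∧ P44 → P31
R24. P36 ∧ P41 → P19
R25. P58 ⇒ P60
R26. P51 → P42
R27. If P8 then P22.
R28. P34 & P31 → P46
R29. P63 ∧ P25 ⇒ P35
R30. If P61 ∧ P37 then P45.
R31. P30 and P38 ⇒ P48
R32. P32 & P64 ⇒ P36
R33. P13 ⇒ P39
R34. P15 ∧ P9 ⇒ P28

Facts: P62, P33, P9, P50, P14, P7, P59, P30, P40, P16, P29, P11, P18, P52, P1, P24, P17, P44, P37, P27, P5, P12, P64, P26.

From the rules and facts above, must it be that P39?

Forward chaining from the given facts derives: P8, P25, P61, P46, P54, P63, P41, P32, P31, P22, P35, P45, P36, P21, P57, P4, P49, P19, P58, P60.
The only rule concluding P39 is R33, which needs P13; that is never established.

No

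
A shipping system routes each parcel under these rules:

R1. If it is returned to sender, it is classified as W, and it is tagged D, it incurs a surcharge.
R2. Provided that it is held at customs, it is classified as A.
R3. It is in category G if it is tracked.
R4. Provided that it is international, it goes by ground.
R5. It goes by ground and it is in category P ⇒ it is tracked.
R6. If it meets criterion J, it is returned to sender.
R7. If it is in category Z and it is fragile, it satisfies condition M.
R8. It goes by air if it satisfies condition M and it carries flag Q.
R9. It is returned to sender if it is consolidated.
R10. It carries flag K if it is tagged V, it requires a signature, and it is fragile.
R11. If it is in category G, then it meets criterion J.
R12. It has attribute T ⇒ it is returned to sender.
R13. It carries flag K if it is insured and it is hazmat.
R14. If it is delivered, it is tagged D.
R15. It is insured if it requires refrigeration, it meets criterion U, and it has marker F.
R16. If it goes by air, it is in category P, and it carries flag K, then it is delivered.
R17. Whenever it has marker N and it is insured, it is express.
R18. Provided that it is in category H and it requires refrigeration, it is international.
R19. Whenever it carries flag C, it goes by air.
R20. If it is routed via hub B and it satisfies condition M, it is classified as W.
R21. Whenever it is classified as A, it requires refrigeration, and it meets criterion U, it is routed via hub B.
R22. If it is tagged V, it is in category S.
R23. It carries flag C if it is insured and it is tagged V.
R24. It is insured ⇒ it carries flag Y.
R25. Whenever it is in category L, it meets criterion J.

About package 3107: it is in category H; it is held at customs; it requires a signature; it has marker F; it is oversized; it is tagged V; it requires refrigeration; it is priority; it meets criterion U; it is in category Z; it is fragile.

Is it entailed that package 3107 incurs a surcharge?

No

Forward chaining from the given facts derives: is classified as A, satisfies condition M, carries flag K, is insured, is international, is routed via hub B, is in category S, carries flag C, carries flag Y, goes by ground, goes by air, is classified as W.
The only rule concluding "it incurs a surcharge" is R1, which needs "it is returned to sender"; that is never established.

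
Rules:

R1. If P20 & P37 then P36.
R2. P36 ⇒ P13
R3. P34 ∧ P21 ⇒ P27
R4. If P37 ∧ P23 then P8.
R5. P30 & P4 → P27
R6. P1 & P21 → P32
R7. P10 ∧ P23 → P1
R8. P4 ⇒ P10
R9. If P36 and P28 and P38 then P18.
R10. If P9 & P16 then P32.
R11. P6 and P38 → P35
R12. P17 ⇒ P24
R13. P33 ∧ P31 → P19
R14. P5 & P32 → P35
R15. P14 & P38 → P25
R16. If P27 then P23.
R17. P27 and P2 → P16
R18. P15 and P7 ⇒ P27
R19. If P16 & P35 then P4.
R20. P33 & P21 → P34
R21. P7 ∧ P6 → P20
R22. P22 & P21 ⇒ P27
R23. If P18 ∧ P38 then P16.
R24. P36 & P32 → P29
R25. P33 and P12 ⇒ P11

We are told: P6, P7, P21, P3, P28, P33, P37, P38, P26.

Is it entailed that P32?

P35  (by R11: P6, P38)
P34  (by R20: P33, P21)
P20  (by R21: P7, P6)
P36  (by R1: P20, P37)
P27  (by R3: P34, P21)
P18  (by R9: P36, P28, P38)
P23  (by R16: P27)
P16  (by R23: P18, P38)
P4  (by R19: P16, P35)
P10  (by R8: P4)
P1  (by R7: P10, P23)
P32  (by R6: P1, P21)

Yes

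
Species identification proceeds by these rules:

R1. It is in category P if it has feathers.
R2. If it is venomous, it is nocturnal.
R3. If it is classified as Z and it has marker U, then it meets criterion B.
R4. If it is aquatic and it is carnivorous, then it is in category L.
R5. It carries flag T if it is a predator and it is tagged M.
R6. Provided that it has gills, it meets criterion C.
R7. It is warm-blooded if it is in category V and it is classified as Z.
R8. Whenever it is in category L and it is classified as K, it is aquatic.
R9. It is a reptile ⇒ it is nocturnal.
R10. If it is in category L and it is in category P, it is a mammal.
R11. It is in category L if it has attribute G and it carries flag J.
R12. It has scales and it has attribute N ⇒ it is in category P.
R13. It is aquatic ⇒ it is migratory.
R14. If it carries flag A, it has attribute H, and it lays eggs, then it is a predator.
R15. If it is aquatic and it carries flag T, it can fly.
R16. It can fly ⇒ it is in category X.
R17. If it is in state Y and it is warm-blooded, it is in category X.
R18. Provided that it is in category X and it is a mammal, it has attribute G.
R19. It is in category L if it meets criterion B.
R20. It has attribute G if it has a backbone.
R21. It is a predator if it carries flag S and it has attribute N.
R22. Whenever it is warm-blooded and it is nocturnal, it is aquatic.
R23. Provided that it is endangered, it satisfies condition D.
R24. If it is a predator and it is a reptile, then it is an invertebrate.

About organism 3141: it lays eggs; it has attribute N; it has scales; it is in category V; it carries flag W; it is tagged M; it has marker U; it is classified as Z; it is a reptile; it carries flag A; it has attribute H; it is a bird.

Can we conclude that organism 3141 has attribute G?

Yes

By R3 (it is classified as Z, it has marker U): it meets criterion B.
By R7 (it is in category V, it is classified as Z): it is warm-blooded.
By R9 (it is a reptile): it is nocturnal.
By R12 (it has scales, it has attribute N): it is in category P.
By R14 (it carries flag A, it has attribute H, it lays eggs): it is a predator.
By R19 (it meets criterion B): it is in category L.
By R22 (it is warm-blooded, it is nocturnal): it is aquatic.
By R5 (it is a predator, it is tagged M): it carries flag T.
By R10 (it is in category L, it is in category P): it is a mammal.
By R15 (it is aquatic, it carries flag T): it can fly.
By R16 (it can fly): it is in category X.
By R18 (it is in category X, it is a mammal): it has attribute G.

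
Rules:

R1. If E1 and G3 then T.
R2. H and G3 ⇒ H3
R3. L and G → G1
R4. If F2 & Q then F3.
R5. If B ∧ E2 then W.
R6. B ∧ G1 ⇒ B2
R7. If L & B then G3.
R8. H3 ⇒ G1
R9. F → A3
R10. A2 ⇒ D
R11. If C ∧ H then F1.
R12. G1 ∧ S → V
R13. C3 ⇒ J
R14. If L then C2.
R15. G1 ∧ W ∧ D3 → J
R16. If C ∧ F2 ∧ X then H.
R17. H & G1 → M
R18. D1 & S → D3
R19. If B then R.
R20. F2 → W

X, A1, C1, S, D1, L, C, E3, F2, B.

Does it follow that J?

Yes

G3  (by R7: L, B)
H  (by R16: C, F2, X)
D3  (by R18: D1, S)
W  (by R20: F2)
H3  (by R2: H, G3)
G1  (by R8: H3)
J  (by R15: G1, W, D3)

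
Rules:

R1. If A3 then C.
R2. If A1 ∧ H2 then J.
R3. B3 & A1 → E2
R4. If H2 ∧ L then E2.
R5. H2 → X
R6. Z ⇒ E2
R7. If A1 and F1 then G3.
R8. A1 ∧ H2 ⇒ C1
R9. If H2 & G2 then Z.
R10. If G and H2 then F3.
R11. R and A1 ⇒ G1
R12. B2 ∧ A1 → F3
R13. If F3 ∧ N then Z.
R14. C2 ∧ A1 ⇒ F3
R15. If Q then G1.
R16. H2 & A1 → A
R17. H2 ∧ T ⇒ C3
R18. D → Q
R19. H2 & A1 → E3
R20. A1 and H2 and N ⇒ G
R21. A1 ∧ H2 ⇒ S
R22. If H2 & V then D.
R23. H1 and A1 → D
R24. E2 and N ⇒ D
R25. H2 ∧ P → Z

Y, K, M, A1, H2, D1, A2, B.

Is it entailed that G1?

Forward chaining from the given facts derives: J, X, C1, A, E3, S.
Rules concluding G1: R11 needs R; R15 needs Q — none of these are established.

No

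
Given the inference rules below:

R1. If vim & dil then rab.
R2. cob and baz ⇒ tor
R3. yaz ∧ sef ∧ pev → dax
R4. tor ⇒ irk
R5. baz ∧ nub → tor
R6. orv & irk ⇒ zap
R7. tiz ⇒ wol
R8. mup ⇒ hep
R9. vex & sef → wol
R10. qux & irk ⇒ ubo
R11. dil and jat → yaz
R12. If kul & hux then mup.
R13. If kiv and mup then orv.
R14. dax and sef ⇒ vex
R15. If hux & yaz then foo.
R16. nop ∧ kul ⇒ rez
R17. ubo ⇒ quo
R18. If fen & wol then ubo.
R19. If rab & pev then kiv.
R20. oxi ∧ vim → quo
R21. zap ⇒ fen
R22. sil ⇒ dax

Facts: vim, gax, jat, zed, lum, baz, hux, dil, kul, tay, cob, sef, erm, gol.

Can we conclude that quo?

Forward chaining from the given facts derives: rab, tor, irk, yaz, mup, foo, hep.
Rules concluding quo: R17 needs ubo; R20 needs oxi — none of these are established.

No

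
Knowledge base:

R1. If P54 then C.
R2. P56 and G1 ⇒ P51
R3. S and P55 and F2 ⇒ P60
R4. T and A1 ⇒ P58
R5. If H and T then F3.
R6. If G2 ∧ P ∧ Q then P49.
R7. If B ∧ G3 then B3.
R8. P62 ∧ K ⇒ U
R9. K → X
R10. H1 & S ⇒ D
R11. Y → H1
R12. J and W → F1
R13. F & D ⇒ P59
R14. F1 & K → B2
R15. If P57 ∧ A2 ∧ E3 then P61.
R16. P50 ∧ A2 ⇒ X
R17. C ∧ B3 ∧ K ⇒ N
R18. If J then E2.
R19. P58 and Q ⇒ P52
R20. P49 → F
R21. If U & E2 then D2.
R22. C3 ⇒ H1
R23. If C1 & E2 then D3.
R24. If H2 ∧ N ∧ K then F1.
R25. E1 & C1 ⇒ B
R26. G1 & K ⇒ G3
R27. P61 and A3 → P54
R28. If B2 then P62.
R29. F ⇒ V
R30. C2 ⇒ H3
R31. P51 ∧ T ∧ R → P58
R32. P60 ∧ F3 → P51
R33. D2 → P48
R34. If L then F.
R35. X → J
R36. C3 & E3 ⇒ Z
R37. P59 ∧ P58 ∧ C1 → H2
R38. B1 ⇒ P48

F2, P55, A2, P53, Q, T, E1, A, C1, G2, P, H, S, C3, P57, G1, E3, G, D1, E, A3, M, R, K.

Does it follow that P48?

P60  (by R3: S, P55, F2)
F3  (by R5: H, T)
P49  (by R6: G2, P, Q)
X  (by R9: K)
P61  (by R15: P57, A2, E3)
F  (by R20: P49)
H1  (by R22: C3)
B  (by R25: E1, C1)
G3  (by R26: G1, K)
P54  (by R27: P61, A3)
P51  (by R32: P60, F3)
J  (by R35: X)
C  (by R1: P54)
B3  (by R7: B, G3)
D  (by R10: H1, S)
P59  (by R13: F, D)
N  (by R17: C, B3, K)
E2  (by R18: J)
P58  (by R31: P51, T, R)
H2  (by R37: P59, P58, C1)
F1  (by R24: H2, N, K)
B2  (by R14: F1, K)
P62  (by R28: B2)
U  (by R8: P62, K)
D2  (by R21: U, E2)
P48  (by R33: D2)

Yes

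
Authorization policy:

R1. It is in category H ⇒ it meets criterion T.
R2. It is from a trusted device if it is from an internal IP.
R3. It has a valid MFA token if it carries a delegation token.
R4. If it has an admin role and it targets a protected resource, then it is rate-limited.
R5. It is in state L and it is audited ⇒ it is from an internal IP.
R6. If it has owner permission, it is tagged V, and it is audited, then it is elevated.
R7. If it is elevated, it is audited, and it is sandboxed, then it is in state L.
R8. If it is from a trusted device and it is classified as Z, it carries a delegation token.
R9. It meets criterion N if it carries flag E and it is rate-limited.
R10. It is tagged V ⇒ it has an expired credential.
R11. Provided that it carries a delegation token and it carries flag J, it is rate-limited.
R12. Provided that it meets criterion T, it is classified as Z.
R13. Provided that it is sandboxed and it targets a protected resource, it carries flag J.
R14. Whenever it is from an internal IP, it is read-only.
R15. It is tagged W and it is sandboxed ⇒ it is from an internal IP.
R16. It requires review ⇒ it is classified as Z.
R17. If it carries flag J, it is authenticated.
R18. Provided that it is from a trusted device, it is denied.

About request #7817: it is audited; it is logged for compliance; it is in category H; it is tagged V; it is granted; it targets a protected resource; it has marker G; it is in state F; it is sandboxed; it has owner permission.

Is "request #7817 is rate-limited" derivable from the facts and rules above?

By R1 (it is in category H): it meets criterion T.
By R6 (it has owner permission, it is tagged V, it is audited): it is elevated.
By R7 (it is elevated, it is audited, it is sandboxed): it is in state L.
By R12 (it meets criterion T): it is classified as Z.
By R13 (it is sandboxed, it targets a protected resource): it carries flag J.
By R5 (it is in state L, it is audited): it is from an internal IP.
By R2 (it is from an internal IP): it is from a trusted device.
By R8 (it is from a trusted device, it is classified as Z): it carries a delegation token.
By R11 (it carries a delegation token, it carries flag J): it is rate-limited.

Yes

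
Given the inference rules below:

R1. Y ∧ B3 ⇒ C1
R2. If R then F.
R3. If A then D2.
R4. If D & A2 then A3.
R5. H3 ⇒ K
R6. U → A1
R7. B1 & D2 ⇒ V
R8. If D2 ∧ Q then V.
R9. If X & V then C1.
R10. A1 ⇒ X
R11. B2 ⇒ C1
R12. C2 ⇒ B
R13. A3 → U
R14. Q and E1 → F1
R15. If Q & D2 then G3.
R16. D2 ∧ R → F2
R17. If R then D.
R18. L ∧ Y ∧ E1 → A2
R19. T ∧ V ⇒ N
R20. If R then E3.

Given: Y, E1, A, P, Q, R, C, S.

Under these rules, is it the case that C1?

Forward chaining from the given facts derives: F, D2, V, F1, G3, F2, D, E3.
Rules concluding C1: R1 needs B3; R9 needs X; R11 needs B2 — none of these are established.

No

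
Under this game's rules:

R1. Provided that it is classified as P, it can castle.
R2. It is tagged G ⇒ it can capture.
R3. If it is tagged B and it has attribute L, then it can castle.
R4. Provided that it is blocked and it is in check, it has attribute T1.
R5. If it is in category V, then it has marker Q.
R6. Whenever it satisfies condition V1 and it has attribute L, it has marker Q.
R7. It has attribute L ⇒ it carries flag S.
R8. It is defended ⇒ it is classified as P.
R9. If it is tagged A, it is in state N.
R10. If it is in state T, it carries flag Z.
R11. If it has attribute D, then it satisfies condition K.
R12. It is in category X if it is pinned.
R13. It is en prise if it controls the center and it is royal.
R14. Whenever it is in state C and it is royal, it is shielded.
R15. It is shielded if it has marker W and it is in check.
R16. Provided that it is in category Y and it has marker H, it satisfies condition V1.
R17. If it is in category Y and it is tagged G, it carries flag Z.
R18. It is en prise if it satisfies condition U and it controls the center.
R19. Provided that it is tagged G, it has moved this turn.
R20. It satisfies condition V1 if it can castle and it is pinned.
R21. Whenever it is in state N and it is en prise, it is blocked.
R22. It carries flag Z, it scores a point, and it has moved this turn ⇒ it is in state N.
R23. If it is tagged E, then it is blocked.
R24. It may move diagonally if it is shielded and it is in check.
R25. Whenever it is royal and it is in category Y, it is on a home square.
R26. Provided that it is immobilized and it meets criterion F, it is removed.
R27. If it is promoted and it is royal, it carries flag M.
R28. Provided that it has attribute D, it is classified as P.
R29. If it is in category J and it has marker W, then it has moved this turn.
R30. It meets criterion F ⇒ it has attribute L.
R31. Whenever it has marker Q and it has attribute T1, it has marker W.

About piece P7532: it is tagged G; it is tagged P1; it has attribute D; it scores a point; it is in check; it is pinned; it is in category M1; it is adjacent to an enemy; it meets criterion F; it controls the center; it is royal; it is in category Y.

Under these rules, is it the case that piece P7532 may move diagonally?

By R13 (it controls the center, it is royal): it is en prise.
By R17 (it is in category Y, it is tagged G): it carries flag Z.
By R19 (it is tagged G): it has moved this turn.
By R22 (it carries flag Z, it scores a point, it has moved this turn): it is in state N.
By R28 (it has attribute D): it is classified as P.
By R30 (it meets criterion F): it has attribute L.
By R1 (it is classified as P): it can castle.
By R20 (it can castle, it is pinned): it satisfies condition V1.
By R21 (it is in state N, it is en prise): it is blocked.
By R4 (it is blocked, it is in check): it has attribute T1.
By R6 (it satisfies condition V1, it has attribute L): it has marker Q.
By R31 (it has marker Q, it has attribute T1): it has marker W.
By R15 (it has marker W, it is in check): it is shielded.
By R24 (it is shielded, it is in check): it may move diagonally.

Yes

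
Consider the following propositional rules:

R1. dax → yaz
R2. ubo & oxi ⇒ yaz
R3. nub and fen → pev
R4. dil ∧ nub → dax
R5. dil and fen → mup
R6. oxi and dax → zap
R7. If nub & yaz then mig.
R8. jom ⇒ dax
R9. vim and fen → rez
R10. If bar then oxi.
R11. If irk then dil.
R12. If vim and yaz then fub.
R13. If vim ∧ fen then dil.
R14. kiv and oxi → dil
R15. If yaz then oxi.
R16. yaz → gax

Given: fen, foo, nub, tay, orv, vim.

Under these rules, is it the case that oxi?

Yes

dil  (by R13: vim, fen)
dax  (by R4: dil, nub)
yaz  (by R1: dax)
oxi  (by R15: yaz)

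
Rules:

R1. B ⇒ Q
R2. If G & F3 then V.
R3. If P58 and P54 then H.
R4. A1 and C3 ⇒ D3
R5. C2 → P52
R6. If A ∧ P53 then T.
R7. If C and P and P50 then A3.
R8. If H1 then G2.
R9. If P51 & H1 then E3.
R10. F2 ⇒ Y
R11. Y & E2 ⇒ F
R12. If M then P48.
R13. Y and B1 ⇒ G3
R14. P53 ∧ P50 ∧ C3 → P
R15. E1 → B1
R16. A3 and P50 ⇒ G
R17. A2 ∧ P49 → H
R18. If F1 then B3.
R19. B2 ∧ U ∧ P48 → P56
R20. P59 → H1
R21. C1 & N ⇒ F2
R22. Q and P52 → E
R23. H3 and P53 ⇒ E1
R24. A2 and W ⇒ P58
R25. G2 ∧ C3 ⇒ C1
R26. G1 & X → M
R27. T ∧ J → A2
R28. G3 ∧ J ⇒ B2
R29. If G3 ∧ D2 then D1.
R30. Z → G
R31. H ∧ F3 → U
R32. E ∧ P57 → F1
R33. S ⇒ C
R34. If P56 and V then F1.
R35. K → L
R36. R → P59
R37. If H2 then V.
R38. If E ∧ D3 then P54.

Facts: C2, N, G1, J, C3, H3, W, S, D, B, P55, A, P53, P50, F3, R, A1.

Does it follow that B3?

Forward chaining from the given facts derives: Q, D3, P52, T, P, E, E1, A2, C, P59, P54, A3, B1, G, H1, P58, V, H, G2, C1, U, F2, Y, G3, B2.
The only rule concluding B3 is R18, which needs F1; that is never established.

No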